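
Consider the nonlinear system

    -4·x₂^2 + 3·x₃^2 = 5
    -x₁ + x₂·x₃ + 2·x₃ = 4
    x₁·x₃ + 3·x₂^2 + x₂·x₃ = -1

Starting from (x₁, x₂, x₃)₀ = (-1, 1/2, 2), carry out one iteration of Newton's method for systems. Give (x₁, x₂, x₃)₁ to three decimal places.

(-0.925, 0.262, 1.421)

At (-1, 1/2, 2): F = (6.000, 2.000, 0.750).
Jacobian J = [[0, -8·x₂, 6·x₃], [-1, x₃, x₂ + 2], [x₃, 6·x₂ + x₃, x₁ + x₂]].
At the point, J = [[0.000, -4.000, 12.000], [-1.000, 2.000, 2.500], [2.000, 5.000, -0.500]] (det J = -126.000).
Solving J·Δ = −F gives Δ = (0.075, -0.238, -0.579).
Then the next iterate is (x₁, x₂, x₃)₁ = (-0.925, 0.262, 1.421).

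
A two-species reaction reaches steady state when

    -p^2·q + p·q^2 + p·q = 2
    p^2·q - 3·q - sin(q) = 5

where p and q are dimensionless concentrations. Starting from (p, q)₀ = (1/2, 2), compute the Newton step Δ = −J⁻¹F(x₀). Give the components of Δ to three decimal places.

(1.771, -3.371)

At (1/2, 2): F = (0.500, -11.40930).
Jacobian J = [[-2·p·q + q^2 + q, -p^2 + 2·p·q + p], [2·p·q, p^2 - cos(q) - 3]].
At the point, J = [[4.000, 2.250], [2.000, -2.33385]] (det J = -13.83541).
Solving J·Δ = −F gives Δ = (1.771, -3.371).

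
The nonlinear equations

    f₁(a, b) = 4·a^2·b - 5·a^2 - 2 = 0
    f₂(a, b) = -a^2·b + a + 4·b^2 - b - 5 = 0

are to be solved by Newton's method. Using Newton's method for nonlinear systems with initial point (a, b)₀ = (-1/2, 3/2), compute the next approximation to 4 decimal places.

(-2.0425, 1.7075)

At (-1/2, 3/2): F = (-1.7500, 1.6250).
Jacobian J = [[8·a·b - 10·a, 4·a^2], [-2·a·b + 1, -a^2 + 8·b - 1]].
At the point, J = [[-1.0000, 1.0000], [2.5000, 10.7500]] (det J = -13.2500).
Solving J·Δ = −F gives Δ = (-1.5425, 0.2075).
Then the next iterate is (a, b)₁ = (-2.0425, 1.7075).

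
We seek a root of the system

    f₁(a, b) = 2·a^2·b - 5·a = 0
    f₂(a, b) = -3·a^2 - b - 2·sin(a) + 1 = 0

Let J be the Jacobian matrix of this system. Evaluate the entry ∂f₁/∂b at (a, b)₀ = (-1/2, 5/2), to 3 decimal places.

0.500

∂f₁/∂b = 2·a^2.
At (-1/2, 5/2) this is 0.500.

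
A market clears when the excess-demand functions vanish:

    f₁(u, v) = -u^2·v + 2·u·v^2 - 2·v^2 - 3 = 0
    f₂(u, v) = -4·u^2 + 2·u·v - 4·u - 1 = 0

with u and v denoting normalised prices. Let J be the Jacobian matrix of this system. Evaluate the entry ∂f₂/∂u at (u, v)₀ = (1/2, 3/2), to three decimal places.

-5.000

∂f₂/∂u = -8·u + 2·v - 4.
At (1/2, 3/2) this is -5.000.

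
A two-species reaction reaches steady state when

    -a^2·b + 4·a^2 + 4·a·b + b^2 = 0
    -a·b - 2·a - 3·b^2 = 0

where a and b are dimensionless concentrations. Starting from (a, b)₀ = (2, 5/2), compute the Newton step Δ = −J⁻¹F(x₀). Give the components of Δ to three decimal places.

(-1.289, -1.291)

At (2, 5/2): F = (32.250, -27.750).
Jacobian J = [[-2·a·b + 8·a + 4·b, -a^2 + 4·a + 2·b], [-b - 2, -a - 6·b]].
At the point, J = [[16.000, 9.000], [-4.500, -17.000]] (det J = -231.500).
Solving J·Δ = −F gives Δ = (-1.289, -1.291).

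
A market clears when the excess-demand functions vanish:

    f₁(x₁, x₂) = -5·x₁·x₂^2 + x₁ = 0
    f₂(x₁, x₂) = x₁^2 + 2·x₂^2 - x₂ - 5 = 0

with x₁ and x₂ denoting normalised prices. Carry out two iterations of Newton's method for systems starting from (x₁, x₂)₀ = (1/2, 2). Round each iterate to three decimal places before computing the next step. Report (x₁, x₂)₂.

(0.002, 1.852)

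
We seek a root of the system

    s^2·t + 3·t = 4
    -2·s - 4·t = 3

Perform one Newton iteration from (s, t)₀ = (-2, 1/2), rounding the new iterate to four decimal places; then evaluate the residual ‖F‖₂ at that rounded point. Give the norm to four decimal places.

At (-2, 1/2): F = (-0.5000, -1.0000).
Jacobian J = [[2·s·t, s^2 + 3], [-2, -4]].
At the point, J = [[-2.0000, 7.0000], [-2.0000, -4.0000]] (det J = 22.0000).
Solving J·Δ = −F gives Δ = (-0.4091, -0.0455).
Then the next iterate is (s, t)₁ = (-2.4091, 0.4545).
Re-evaluating at (-2.4091, 0.4545): F = (0.001310, 0.0002), so ‖F‖₂ = 0.0013.

0.0013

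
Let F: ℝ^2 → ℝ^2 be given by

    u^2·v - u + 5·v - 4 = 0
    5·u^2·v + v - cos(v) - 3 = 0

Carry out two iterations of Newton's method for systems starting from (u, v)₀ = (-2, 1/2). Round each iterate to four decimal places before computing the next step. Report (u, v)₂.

At (-2, 1/2): F = (2.5000, 6.622417).
Jacobian J = [[2·u·v - 1, u^2 + 5], [10·u·v, 5·u^2 + sin(v) + 1]].
At the point, J = [[-3.0000, 9.0000], [-10.0000, 21.479426]] (det J = 25.561723).
Solving J·Δ = −F gives Δ = (0.2309, -0.2008).
Then the next iterate is (u, v)₁ = (-1.7691, 0.2992).
Round to (-1.7691, 0.2992) and repeat: F = (0.201511, 1.025681), J = [[-2.058629, 8.129715], [-5.293147, 16.943330]].
Δ = (0.6041, 0.1282), so (u, v)₂ = (-1.1650, 0.4274).

(-1.1650, 0.4274)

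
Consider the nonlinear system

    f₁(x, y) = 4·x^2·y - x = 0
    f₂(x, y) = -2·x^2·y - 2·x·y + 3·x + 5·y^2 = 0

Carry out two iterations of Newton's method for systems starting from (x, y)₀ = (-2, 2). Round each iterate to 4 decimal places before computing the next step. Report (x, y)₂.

(-0.9002, 0.6740)

At (-2, 2): F = (34.0000, 6.0000).
Jacobian J = [[8·x·y - 1, 4·x^2], [-4·x·y - 2·y + 3, -2·x^2 - 2·x + 10·y]].
At the point, J = [[-33.0000, 16.0000], [15.0000, 16.0000]] (det J = -768.0000).
Solving J·Δ = −F gives Δ = (0.5833, -0.9219).
Then the next iterate is (x, y)₁ = (-1.4167, 1.0781).
Round to (-1.4167, 1.0781) and repeat: F = (10.071855, 0.288509), J = [[-13.218754, 8.028156], [6.953177, 9.600322]].
Δ = (0.5165, -0.4041), so (x, y)₂ = (-0.9002, 0.6740).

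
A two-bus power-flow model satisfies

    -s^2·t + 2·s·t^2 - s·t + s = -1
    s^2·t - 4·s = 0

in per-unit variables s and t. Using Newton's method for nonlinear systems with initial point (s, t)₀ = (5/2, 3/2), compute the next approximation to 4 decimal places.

At (5/2, 3/2): F = (1.6250, -0.6250).
Jacobian J = [[-2·s·t + 2·t^2 - t + 1, -s^2 + 4·s·t - s], [2·s·t - 4, s^2]].
At the point, J = [[-3.5000, 6.2500], [3.5000, 6.2500]] (det J = -43.7500).
Solving J·Δ = −F gives Δ = (0.3214, -0.0800).
Then the next iterate is (s, t)₁ = (2.8214, 1.4200).

(2.8214, 1.4200)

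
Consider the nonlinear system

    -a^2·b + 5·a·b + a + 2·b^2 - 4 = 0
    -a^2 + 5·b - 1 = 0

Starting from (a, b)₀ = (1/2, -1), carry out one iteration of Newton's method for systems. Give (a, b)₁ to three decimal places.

At (1/2, -1): F = (-3.750, -6.250).
Jacobian J = [[-2·a·b + 5·b + 1, -a^2 + 5·a + 4·b], [-2·a, 5]].
At the point, J = [[-3.000, -1.750], [-1.000, 5.000]] (det J = -16.750).
Solving J·Δ = −F gives Δ = (-1.772, 0.896).
Then the next iterate is (a, b)₁ = (-1.272, -0.104).

(-1.272, -0.104)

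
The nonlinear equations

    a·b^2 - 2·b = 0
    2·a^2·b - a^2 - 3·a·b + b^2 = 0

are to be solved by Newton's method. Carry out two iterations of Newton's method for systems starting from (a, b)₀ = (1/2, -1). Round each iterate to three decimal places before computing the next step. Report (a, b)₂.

At (1/2, -1): F = (2.500, 1.750).
Jacobian J = [[b^2, 2·a·b - 2], [4·a·b - 2·a - 3·b, 2·a^2 - 3·a + 2·b]].
At the point, J = [[1.000, -3.000], [0.000, -3.000]] (det J = -3.000).
Solving J·Δ = −F gives Δ = (-0.750, 0.583).
Then the next iterate is (a, b)₁ = (-0.250, -0.417).
Round to (-0.250, -0.417) and repeat: F = (0.79053, -0.25349), J = [[0.17389, -1.79150], [2.168, 0.041]].
Δ = (0.108, 0.452), so (a, b)₂ = (-0.142, 0.035).

(-0.142, 0.035)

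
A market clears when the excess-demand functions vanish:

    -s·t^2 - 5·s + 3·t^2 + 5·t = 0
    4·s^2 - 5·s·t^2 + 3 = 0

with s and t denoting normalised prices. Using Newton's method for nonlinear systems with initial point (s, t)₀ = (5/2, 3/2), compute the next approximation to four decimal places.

(1.8203, 1.3381)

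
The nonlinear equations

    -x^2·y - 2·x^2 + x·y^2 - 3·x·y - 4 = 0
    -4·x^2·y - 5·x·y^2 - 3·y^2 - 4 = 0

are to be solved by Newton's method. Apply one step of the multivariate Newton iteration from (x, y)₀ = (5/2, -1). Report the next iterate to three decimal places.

(2.131, -0.994)

At (5/2, -1): F = (-0.250, 5.500).
Jacobian J = [[-2·x·y - 4·x + y^2 - 3·y, -x^2 + 2·x·y - 3·x], [-8·x·y - 5·y^2, -4·x^2 - 10·x·y - 6·y]].
At the point, J = [[-1.000, -18.750], [15.000, 6.000]] (det J = 275.250).
Solving J·Δ = −F gives Δ = (-0.369, 0.006).
Then the next iterate is (x, y)₁ = (2.131, -0.994).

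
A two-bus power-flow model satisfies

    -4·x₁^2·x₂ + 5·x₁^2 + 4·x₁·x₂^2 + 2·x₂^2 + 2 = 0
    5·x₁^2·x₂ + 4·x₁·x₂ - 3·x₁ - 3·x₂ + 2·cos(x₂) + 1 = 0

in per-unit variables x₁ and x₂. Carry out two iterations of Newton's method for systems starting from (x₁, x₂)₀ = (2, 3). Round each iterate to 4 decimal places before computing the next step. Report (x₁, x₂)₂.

(1.2732, 0.5553)

At (2, 3): F = (64.0000, 68.020015).
Jacobian J = [[-8·x₁·x₂ + 10·x₁ + 4·x₂^2, -4·x₁^2 + 8·x₁·x₂ + 4·x₂], [10·x₁·x₂ + 4·x₂ - 3, 5·x₁^2 + 4·x₁ - 2·sin(x₂) - 3]].
At the point, J = [[8.0000, 44.0000], [69.0000, 24.717760]] (det J = -2838.257920).
Solving J·Δ = −F gives Δ = (-0.4971, -1.3642).
Then the next iterate is (x₁, x₂)₁ = (1.5029, 1.6358).
Round to (1.5029, 1.6358) and repeat: F = (19.952134, 19.761736), J = [[6.064816, 17.175917], [28.127638, 12.309366]].
Δ = (-0.2297, -1.0805), so (x₁, x₂)₂ = (1.2732, 0.5553).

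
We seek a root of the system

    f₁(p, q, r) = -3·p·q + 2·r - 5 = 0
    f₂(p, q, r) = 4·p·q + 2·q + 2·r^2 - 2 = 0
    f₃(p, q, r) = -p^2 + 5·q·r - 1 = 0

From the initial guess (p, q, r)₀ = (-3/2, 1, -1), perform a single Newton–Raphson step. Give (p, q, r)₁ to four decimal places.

(6.3125, 5.9250, 0.8875)

At (-3/2, 1, -1): F = (-2.5000, -4.0000, -8.2500).
Jacobian J = [[-3·q, -3·p, 2], [4·q, 4·p + 2, 4·r], [-2·p, 5·r, 5·q]].
At the point, J = [[-3.0000, 4.5000, 2.0000], [4.0000, -4.0000, -4.0000], [3.0000, -5.0000, 5.0000]] (det J = -40.0000).
Solving J·Δ = −F gives Δ = (7.8125, 4.9250, 1.8875).
Then the next iterate is (p, q, r)₁ = (6.3125, 5.9250, 0.8875).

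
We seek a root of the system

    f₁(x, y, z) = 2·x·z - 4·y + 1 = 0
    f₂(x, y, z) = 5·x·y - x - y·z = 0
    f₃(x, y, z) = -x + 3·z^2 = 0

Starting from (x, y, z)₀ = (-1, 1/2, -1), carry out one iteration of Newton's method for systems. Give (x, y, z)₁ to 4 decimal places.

At (-1, 1/2, -1): F = (1.0000, -1.0000, 4.0000).
Jacobian J = [[2·z, -4, 2·x], [5·y - 1, 5·x - z, -y], [-1, 0, 6·z]].
At the point, J = [[-2.0000, -4.0000, -2.0000], [1.5000, -4.0000, -0.5000], [-1.0000, 0.0000, -6.0000]] (det J = -78.0000).
Solving J·Δ = −F gives Δ = (0.3077, -0.2115, 0.6154).
Then the next iterate is (x, y, z)₁ = (-0.6923, 0.2885, -0.3846).

(-0.6923, 0.2885, -0.3846)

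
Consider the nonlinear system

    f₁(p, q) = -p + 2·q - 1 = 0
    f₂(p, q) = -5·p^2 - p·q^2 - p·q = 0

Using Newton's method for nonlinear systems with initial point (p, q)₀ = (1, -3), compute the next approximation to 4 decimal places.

(1.6667, 1.3333)

At (1, -3): F = (-8.0000, -11.0000).
Jacobian J = [[-1, 2], [-10·p - q^2 - q, -2·p·q - p]].
At the point, J = [[-1.0000, 2.0000], [-16.0000, 5.0000]] (det J = 27.0000).
Solving J·Δ = −F gives Δ = (0.6667, 4.3333).
Then the next iterate is (p, q)₁ = (1.6667, 1.3333).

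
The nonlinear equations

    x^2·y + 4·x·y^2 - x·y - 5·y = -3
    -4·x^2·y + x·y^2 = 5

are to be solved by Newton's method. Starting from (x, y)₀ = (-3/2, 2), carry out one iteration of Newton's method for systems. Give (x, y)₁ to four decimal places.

At (-3/2, 2): F = (-23.5000, -29.0000).
Jacobian J = [[2·x·y + 4·y^2 - y, x^2 + 8·x·y - x - 5], [-8·x·y + y^2, -4·x^2 + 2·x·y]].
At the point, J = [[8.0000, -25.2500], [28.0000, -15.0000]] (det J = 587.0000).
Solving J·Δ = −F gives Δ = (0.6469, -0.7257).
Then the next iterate is (x, y)₁ = (-0.8531, 1.2743).

(-0.8531, 1.2743)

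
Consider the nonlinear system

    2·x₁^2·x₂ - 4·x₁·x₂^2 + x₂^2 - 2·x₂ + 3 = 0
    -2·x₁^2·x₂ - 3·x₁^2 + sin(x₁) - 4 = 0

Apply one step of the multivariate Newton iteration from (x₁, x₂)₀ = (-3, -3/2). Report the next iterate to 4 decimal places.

(-4.3192, -1.6575)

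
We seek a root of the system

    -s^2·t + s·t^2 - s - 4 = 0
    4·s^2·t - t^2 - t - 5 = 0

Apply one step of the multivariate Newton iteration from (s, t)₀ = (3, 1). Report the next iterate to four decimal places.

At (3, 1): F = (-13.0000, 29.0000).
Jacobian J = [[-2·s·t + t^2 - 1, -s^2 + 2·s·t], [8·s·t, 4·s^2 - 2·t - 1]].
At the point, J = [[-6.0000, -3.0000], [24.0000, 33.0000]] (det J = -126.0000).
Solving J·Δ = −F gives Δ = (-2.7143, 1.0952).
Then the next iterate is (s, t)₁ = (0.2857, 2.0952).

(0.2857, 2.0952)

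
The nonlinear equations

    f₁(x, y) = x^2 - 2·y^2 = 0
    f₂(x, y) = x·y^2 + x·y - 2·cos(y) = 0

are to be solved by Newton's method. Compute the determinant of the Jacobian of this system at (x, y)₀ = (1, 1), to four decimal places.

17.3659

J = [[2·x, -4·y], [y^2 + y, 2·x·y + x + 2·sin(y)]].
At the point, J = [[2.0000, -4.0000], [2.0000, 4.682942]].
det J = 17.3659.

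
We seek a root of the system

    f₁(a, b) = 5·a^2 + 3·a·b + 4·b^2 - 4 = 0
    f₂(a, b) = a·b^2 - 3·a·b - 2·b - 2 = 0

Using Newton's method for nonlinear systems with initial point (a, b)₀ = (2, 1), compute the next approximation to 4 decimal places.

(2.1250, -1.0625)

At (2, 1): F = (26.0000, -8.0000).
Jacobian J = [[10·a + 3·b, 3·a + 8·b], [b^2 - 3·b, 2·a·b - 3·a - 2]].
At the point, J = [[23.0000, 14.0000], [-2.0000, -4.0000]] (det J = -64.0000).
Solving J·Δ = −F gives Δ = (0.1250, -2.0625).
Then the next iterate is (a, b)₁ = (2.1250, -1.0625).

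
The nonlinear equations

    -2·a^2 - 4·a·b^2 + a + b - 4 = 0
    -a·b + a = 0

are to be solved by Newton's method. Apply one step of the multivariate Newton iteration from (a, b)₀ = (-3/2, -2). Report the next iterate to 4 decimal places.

At (-3/2, -2): F = (12.0000, -4.5000).
Jacobian J = [[-4·a - 4·b^2 + 1, -8·a·b + 1], [-b + 1, -a]].
At the point, J = [[-9.0000, -23.0000], [3.0000, 1.5000]] (det J = 55.5000).
Solving J·Δ = −F gives Δ = (1.5405, -0.0811).
Then the next iterate is (a, b)₁ = (0.0405, -2.0811).

(0.0405, -2.0811)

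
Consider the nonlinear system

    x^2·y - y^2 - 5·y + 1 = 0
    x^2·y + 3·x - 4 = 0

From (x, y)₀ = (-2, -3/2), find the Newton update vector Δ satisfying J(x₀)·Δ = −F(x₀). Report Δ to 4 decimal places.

(-5.5000, 16.3750)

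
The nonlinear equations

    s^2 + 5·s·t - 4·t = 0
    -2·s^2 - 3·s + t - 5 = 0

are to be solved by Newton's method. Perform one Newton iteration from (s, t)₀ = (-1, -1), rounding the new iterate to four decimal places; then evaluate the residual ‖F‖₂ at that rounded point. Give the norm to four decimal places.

At (-1, -1): F = (10.0000, -5.0000).
Jacobian J = [[2·s + 5·t, 5·s - 4], [-4·s - 3, 1]].
At the point, J = [[-7.0000, -9.0000], [1.0000, 1.0000]] (det J = 2.0000).
Solving J·Δ = −F gives Δ = (17.5000, -12.5000).
Then the next iterate is (s, t)₁ = (16.5000, -13.5000).
Re-evaluating at (16.5000, -13.5000): F = (-787.5000, -612.5000), so ‖F‖₂ = 997.6535.

997.6535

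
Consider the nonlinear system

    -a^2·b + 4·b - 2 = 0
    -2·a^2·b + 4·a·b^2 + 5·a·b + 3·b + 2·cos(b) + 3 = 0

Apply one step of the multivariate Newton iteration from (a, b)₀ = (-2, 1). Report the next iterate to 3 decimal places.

At (-2, 1): F = (-2.000, -18.91940).
Jacobian J = [[-2·a·b, -a^2 + 4], [-4·a·b + 4·b^2 + 5·b, -2·a^2 + 8·a·b + 5·a - 2·sin(b) + 3]].
At the point, J = [[4.000, 0.000], [17.000, -32.68294]] (det J = -130.73177).
Solving J·Δ = −F gives Δ = (0.500, -0.319).
Then the next iterate is (a, b)₁ = (-1.500, 0.681).

(-1.500, 0.681)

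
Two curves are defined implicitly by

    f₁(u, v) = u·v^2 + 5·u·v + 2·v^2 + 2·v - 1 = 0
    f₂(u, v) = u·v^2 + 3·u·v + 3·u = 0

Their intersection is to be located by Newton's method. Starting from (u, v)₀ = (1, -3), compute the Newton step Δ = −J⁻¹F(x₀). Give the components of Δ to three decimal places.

(-0.353, 0.647)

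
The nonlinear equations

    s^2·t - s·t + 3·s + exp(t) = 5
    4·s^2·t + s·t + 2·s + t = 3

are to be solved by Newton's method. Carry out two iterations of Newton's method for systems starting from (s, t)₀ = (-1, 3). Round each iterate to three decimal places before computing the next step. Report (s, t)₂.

At (-1, 3): F = (18.08554, 7.000).
Jacobian J = [[2·s·t - t + 3, s^2 - s + exp(t)], [8·s·t + t + 2, 4·s^2 + s + 1]].
At the point, J = [[-6.000, 22.08554], [-19.000, 4.000]] (det J = 395.62520).
Solving J·Δ = −F gives Δ = (0.208, -0.762).
Then the next iterate is (s, t)₁ = (-0.792, 2.238).
Round to (-0.792, 2.238) and repeat: F = (5.17488, 1.49677), J = [[-2.78299, 10.79383], [-9.94197, 2.71706]].
Δ = (0.021, -0.474), so (s, t)₂ = (-0.771, 1.764).

(-0.771, 1.764)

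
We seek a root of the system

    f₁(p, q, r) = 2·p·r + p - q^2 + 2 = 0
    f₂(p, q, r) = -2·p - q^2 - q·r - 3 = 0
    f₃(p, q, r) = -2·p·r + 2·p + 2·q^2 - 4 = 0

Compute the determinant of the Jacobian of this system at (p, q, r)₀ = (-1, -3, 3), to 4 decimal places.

J = [[2·r + 1, -2·q, 2·p], [-2, -2·q - r, -q], [-2·r + 2, 4·q, -2·p]].
At the point, J = [[7.0000, 6.0000, -2.0000], [-2.0000, 3.0000, 3.0000], [-4.0000, -12.0000, 2.0000]].
det J = 174.0000.

174.0000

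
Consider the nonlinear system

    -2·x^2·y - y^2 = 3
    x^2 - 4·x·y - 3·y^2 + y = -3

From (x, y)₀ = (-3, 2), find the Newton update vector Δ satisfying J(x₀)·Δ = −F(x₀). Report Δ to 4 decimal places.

(1.8627, 0.0775)

At (-3, 2): F = (-43.0000, 26.0000).
Jacobian J = [[-4·x·y, -2·x^2 - 2·y], [2·x - 4·y, -4·x - 6·y + 1]].
At the point, J = [[24.0000, -22.0000], [-14.0000, 1.0000]] (det J = -284.0000).
Solving J·Δ = −F gives Δ = (1.8627, 0.0775).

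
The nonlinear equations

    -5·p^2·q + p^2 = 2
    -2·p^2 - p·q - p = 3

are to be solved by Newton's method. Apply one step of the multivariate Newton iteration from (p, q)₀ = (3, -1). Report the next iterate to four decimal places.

(1.3009, -1.2037)

At (3, -1): F = (52.0000, -21.0000).
Jacobian J = [[-10·p·q + 2·p, -5·p^2], [-4·p - q - 1, -p]].
At the point, J = [[36.0000, -45.0000], [-12.0000, -3.0000]] (det J = -648.0000).
Solving J·Δ = −F gives Δ = (-1.6991, -0.2037).
Then the next iterate is (p, q)₁ = (1.3009, -1.2037).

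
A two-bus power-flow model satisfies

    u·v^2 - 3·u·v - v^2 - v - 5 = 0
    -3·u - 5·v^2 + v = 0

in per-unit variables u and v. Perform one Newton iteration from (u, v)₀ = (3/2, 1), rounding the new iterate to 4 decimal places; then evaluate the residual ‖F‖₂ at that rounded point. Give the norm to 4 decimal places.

71.9237

At (3/2, 1): F = (-10.0000, -8.5000).
Jacobian J = [[v^2 - 3·v, 2·u·v - 3·u - 2·v - 1], [-3, -10·v + 1]].
At the point, J = [[-2.0000, -4.5000], [-3.0000, -9.0000]] (det J = 4.5000).
Solving J·Δ = −F gives Δ = (-11.5000, 2.8889).
Then the next iterate is (u, v)₁ = (-10.0000, 3.8889).
Re-evaluating at (-10.0000, 3.8889): F = (-58.580875, -41.728816), so ‖F‖₂ = 71.9237.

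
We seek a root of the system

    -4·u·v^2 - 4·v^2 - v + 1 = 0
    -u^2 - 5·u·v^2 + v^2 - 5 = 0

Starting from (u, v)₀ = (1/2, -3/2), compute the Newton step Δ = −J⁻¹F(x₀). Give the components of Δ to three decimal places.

(-0.579, 0.341)

At (1/2, -3/2): F = (-11.000, -8.625).
Jacobian J = [[-4·v^2, -8·u·v - 8·v - 1], [-2·u - 5·v^2, -10·u·v + 2·v]].
At the point, J = [[-9.000, 17.000], [-12.250, 4.500]] (det J = 167.750).
Solving J·Δ = −F gives Δ = (-0.579, 0.341).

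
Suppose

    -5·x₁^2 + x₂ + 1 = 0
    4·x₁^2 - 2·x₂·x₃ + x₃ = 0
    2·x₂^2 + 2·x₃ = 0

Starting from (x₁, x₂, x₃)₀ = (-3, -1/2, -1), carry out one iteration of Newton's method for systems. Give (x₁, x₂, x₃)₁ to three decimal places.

At (-3, -1/2, -1): F = (-44.500, 34.000, -1.500).
Jacobian J = [[-10·x₁, 1, 0], [8·x₁, -2·x₃, -2·x₂ + 1], [0, 4·x₂, 2]].
At the point, J = [[30.000, 1.000, 0.000], [-24.000, 2.000, 2.000], [0.000, -2.000, 2.000]] (det J = 288.000).
Solving J·Δ = −F gives Δ = (1.483, 0.021, 0.771).
Then the next iterate is (x₁, x₂, x₃)₁ = (-1.517, -0.479, -0.229).

(-1.517, -0.479, -0.229)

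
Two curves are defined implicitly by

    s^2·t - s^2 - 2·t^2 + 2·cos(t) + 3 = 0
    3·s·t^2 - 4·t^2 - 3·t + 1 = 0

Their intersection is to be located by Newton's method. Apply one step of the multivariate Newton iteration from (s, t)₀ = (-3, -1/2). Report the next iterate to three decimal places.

At (-3, -1/2): F = (-9.24483, -0.750).
Jacobian J = [[2·s·t - 2·s, s^2 - 4·t - 2·sin(t)], [3·t^2, 6·s·t - 8·t - 3]].
At the point, J = [[9.000, 11.95885], [0.750, 10.000]] (det J = 81.03086).
Solving J·Δ = −F gives Δ = (1.030, -0.002).
Then the next iterate is (s, t)₁ = (-1.970, -0.502).

(-1.970, -0.502)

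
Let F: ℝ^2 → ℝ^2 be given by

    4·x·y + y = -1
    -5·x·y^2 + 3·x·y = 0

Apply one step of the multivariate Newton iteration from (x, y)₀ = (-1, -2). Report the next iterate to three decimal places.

(-0.217, -1.755)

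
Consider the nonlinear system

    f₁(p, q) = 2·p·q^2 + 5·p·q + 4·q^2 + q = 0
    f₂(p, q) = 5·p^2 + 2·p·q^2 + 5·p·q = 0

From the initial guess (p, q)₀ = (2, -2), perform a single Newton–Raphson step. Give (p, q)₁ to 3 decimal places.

(1.292, -1.456)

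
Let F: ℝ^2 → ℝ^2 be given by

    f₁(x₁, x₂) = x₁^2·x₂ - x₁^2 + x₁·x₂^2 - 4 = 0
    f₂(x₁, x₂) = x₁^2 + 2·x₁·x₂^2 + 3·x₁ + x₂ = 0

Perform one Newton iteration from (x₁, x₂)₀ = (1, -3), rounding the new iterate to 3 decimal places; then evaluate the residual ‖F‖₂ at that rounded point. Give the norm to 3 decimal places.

2.664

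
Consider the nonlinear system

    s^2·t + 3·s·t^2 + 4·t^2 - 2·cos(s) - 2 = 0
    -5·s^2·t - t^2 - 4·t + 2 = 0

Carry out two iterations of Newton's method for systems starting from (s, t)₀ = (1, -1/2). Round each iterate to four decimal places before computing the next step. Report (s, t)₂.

(0.3406, -3.0595)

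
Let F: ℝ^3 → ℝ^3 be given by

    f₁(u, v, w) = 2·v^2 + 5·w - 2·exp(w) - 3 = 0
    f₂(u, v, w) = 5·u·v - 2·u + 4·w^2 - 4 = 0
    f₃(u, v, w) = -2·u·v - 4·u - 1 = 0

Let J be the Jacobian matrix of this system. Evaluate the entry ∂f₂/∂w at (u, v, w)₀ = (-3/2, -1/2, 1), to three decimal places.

8.000

∂f₂/∂w = 8·w.
At (-3/2, -1/2, 1) this is 8.000.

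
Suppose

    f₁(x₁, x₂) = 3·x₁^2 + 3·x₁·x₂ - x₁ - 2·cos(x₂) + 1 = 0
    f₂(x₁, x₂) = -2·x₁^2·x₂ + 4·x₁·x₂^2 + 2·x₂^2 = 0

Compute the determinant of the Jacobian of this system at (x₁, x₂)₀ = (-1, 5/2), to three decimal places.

57.107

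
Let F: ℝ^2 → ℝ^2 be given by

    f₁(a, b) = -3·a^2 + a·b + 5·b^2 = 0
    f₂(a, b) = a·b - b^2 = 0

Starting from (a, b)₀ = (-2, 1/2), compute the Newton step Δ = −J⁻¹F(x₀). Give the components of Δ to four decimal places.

(1.0000, -0.2500)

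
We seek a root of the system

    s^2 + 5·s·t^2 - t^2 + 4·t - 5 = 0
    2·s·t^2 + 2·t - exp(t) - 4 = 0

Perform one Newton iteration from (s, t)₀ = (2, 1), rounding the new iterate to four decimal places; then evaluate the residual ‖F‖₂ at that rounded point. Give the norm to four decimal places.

86.1887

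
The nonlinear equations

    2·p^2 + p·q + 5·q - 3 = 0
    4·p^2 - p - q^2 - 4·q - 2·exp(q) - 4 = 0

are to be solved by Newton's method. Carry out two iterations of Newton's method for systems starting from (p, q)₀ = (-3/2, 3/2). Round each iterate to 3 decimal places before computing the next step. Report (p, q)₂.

At (-3/2, 3/2): F = (6.750, -10.71338).
Jacobian J = [[4·p + q, p + 5], [8·p - 1, -2·q - 2·exp(q) - 4]].
At the point, J = [[-4.500, 3.500], [-13.000, -15.96338]] (det J = 117.33520).
Solving J·Δ = −F gives Δ = (0.599, -1.159).
Then the next iterate is (p, q)₁ = (-0.901, 0.341).
Round to (-0.901, 0.341) and repeat: F = (0.02136, -4.14478), J = [[-3.263, 4.099], [-8.208, -7.49471]].
Δ = (-0.290, -0.236), so (p, q)₂ = (-1.191, 0.105).

(-1.191, 0.105)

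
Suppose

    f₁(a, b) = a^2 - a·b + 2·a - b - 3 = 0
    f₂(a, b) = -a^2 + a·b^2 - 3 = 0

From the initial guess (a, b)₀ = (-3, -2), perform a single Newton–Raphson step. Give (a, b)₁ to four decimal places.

At (-3, -2): F = (-4.0000, -24.0000).
Jacobian J = [[2·a - b + 2, -a - 1], [-2·a + b^2, 2·a·b]].
At the point, J = [[-2.0000, 2.0000], [10.0000, 12.0000]] (det J = -44.0000).
Solving J·Δ = −F gives Δ = (0.0000, 2.0000).
Then the next iterate is (a, b)₁ = (-3.0000, 0.0000).

(-3.0000, 0.0000)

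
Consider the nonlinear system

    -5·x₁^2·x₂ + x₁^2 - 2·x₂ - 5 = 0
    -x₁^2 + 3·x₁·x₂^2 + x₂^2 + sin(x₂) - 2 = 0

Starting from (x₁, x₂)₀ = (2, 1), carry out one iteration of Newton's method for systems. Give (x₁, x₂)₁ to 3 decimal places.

(0.846, 0.794)

At (2, 1): F = (-23.000, 1.84147).
Jacobian J = [[-10·x₁·x₂ + 2·x₁, -5·x₁^2 - 2], [-2·x₁ + 3·x₂^2, 6·x₁·x₂ + 2·x₂ + cos(x₂)]].
At the point, J = [[-16.000, -22.000], [-1.000, 14.54030]] (det J = -254.64484).
Solving J·Δ = −F gives Δ = (-1.154, -0.206).
Then the next iterate is (x₁, x₂)₁ = (0.846, 0.794).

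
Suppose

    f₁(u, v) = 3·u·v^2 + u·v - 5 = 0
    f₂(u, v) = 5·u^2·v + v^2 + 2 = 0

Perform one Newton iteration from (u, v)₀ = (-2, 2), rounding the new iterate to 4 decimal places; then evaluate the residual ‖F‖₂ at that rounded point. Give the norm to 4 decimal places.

At (-2, 2): F = (-33.0000, 46.0000).
Jacobian J = [[3·v^2 + v, 6·u·v + u], [10·u·v, 5·u^2 + 2·v]].
At the point, J = [[14.0000, -26.0000], [-40.0000, 24.0000]] (det J = -704.0000).
Solving J·Δ = −F gives Δ = (0.5739, -0.9602).
Then the next iterate is (u, v)₁ = (-1.4261, 1.0398).
Re-evaluating at (-1.4261, 1.0398): F = (-11.108488, 13.654709), so ‖F‖₂ = 17.6025.

17.6025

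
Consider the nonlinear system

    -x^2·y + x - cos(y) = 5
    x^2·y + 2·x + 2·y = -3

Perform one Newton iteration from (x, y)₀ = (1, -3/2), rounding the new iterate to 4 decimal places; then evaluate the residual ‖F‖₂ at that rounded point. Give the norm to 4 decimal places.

0.8109

At (1, -3/2): F = (-2.570737, 0.5000).
Jacobian J = [[-2·x·y + 1, -x^2 + sin(y)], [2·x·y + 2, x^2 + 2]].
At the point, J = [[4.0000, -1.997495], [-1.0000, 3.0000]] (det J = 10.002505).
Solving J·Δ = −F gives Δ = (0.6712, 0.0571).
Then the next iterate is (x, y)₁ = (1.6712, -1.4429).
Re-evaluating at (1.6712, -1.4429): F = (0.573541, -0.573289), so ‖F‖₂ = 0.8109.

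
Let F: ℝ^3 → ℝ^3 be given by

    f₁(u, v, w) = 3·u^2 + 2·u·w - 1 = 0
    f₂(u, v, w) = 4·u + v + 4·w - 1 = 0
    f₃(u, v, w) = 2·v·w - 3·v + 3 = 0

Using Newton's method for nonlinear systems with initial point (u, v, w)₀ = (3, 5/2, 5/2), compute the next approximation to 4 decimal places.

At (3, 5/2, 5/2): F = (41.0000, 23.5000, 8.0000).
Jacobian J = [[6·u + 2·w, 0, 2·u], [4, 1, 4], [0, 2·w - 3, 2·v]].
At the point, J = [[23.0000, 0.0000, 6.0000], [4.0000, 1.0000, 4.0000], [0.0000, 2.0000, 5.0000]] (det J = -21.0000).
Solving J·Δ = −F gives Δ = (5.2857, 63.7381, -27.0952).
Then the next iterate is (u, v, w)₁ = (8.2857, 66.2381, -24.5952).

(8.2857, 66.2381, -24.5952)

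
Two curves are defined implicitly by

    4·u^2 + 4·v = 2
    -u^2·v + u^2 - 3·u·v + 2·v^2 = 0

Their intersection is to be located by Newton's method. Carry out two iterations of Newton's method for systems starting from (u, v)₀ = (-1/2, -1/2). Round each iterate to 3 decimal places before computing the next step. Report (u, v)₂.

At (-1/2, -1/2): F = (-3.000, 0.125).
Jacobian J = [[8·u, 4], [-2·u·v + 2·u - 3·v, -u^2 - 3·u + 4·v]].
At the point, J = [[-4.000, 4.000], [0.000, -0.750]] (det J = 3.000).
Solving J·Δ = −F gives Δ = (-0.583, 0.167).
Then the next iterate is (u, v)₁ = (-1.083, -0.333).
Round to (-1.083, -0.333) and repeat: F = (1.35956, 0.70332), J = [[-8.664, 4.000], [-1.88828, 0.74411]].
Δ = (1.629, 3.188), so (u, v)₂ = (0.546, 2.855).

(0.546, 2.855)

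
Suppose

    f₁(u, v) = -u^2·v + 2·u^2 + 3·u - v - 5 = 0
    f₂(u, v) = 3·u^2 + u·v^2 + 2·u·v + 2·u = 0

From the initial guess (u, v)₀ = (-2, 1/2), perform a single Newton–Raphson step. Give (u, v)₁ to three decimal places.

At (-2, 1/2): F = (-5.500, 5.500).
Jacobian J = [[-2·u·v + 4·u + 3, -u^2 - 1], [6·u + v^2 + 2·v + 2, 2·u·v + 2·u]].
At the point, J = [[-3.000, -5.000], [-8.750, -6.000]] (det J = -25.750).
Solving J·Δ = −F gives Δ = (2.350, -2.510).
Then the next iterate is (u, v)₁ = (0.350, -2.010).

(0.350, -2.010)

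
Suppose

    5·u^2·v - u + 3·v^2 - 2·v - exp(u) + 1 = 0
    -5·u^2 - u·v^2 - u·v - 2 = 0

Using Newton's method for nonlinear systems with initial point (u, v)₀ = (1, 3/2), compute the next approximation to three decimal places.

(0.209, 1.533)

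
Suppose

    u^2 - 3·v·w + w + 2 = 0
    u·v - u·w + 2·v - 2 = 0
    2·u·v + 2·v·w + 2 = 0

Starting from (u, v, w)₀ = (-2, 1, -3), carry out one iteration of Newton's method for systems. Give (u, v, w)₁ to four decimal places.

(0.2222, 0.5556, -3.4444)

At (-2, 1, -3): F = (12.0000, -8.0000, -8.0000).
Jacobian J = [[2·u, -3·w, -3·v + 1], [v - w, u + 2, -u], [2·v, 2·u + 2·w, 2·v]].
At the point, J = [[-4.0000, 9.0000, -2.0000], [4.0000, 0.0000, 2.0000], [2.0000, -10.0000, 2.0000]] (det J = -36.0000).
Solving J·Δ = −F gives Δ = (2.2222, -0.4444, -0.4444).
Then the next iterate is (u, v, w)₁ = (0.2222, 0.5556, -3.4444).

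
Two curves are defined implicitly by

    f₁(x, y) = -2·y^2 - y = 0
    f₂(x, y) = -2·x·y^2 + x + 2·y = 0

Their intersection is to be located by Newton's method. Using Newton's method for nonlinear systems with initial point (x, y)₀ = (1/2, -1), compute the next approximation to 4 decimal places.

(-0.6667, -0.6667)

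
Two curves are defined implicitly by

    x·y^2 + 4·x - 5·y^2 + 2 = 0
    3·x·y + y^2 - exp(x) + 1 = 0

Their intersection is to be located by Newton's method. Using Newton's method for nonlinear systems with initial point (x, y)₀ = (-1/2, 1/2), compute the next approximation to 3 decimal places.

At (-1/2, 1/2): F = (-1.375, -0.10653).
Jacobian J = [[y^2 + 4, 2·x·y - 10·y], [3·y - exp(x), 3·x + 2·y]].
At the point, J = [[4.250, -5.500], [0.89347, -0.500]] (det J = 2.78908).
Solving J·Δ = −F gives Δ = (-0.036, -0.278).
Then the next iterate is (x, y)₁ = (-0.536, 0.222).

(-0.536, 0.222)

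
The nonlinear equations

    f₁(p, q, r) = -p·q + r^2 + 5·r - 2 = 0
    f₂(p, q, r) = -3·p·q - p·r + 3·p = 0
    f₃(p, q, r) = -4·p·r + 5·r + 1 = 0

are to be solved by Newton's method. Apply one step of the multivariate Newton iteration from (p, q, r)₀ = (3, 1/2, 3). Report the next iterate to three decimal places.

(2.403, 0.711, 1.167)

At (3, 1/2, 3): F = (20.500, -4.500, -20.000).
Jacobian J = [[-q, -p, 2·r + 5], [-3·q - r + 3, -3·p, -p], [-4·r, 0, -4·p + 5]].
At the point, J = [[-0.500, -3.000, 11.000], [-1.500, -9.000, -3.000], [-12.000, 0.000, -7.000]] (det J = -1296.000).
Solving J·Δ = −F gives Δ = (-0.597, 0.211, -1.833).
Then the next iterate is (p, q, r)₁ = (2.403, 0.711, 1.167).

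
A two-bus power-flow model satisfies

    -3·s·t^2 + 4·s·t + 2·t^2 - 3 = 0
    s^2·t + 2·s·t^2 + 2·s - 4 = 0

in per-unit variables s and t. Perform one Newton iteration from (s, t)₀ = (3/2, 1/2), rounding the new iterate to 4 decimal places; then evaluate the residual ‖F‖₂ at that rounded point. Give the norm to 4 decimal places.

At (3/2, 1/2): F = (-0.6250, 0.8750).
Jacobian J = [[-3·t^2 + 4·t, -6·s·t + 4·s + 4·t], [2·s·t + 2·t^2 + 2, s^2 + 4·s·t]].
At the point, J = [[1.2500, 3.5000], [4.0000, 5.2500]] (det J = -7.4375).
Solving J·Δ = −F gives Δ = (-0.8529, 0.4832).
Then the next iterate is (s, t)₁ = (0.6471, 0.9832).
Re-evaluating at (0.6471, 0.9832): F = (-0.398341, -1.043016), so ‖F‖₂ = 1.1165.

1.1165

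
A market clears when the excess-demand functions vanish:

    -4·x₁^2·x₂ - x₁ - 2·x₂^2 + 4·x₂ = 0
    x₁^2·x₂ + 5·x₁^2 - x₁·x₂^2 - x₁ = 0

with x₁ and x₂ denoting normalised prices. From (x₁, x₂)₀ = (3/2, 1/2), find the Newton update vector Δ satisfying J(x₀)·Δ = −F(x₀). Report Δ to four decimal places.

(-0.6909, 0.0480)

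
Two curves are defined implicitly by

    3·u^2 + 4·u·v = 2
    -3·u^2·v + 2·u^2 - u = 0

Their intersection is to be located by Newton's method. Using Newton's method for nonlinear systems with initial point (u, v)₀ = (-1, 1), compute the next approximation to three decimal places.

(-1.900, 0.700)

At (-1, 1): F = (-3.000, 0.000).
Jacobian J = [[6·u + 4·v, 4·u], [-6·u·v + 4·u - 1, -3·u^2]].
At the point, J = [[-2.000, -4.000], [1.000, -3.000]] (det J = 10.000).
Solving J·Δ = −F gives Δ = (-0.900, -0.300).
Then the next iterate is (u, v)₁ = (-1.900, 0.700).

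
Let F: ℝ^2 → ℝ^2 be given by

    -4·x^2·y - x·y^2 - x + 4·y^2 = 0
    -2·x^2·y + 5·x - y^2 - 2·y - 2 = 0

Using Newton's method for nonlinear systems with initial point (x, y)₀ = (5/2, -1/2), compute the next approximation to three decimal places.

(0.296, -0.836)

At (5/2, -1/2): F = (10.375, 17.500).
Jacobian J = [[-8·x·y - y^2 - 1, -4·x^2 - 2·x·y + 8·y], [-4·x·y + 5, -2·x^2 - 2·y - 2]].
At the point, J = [[8.750, -26.500], [10.000, -13.500]] (det J = 146.875).
Solving J·Δ = −F gives Δ = (-2.204, -0.336).
Then the next iterate is (x, y)₁ = (0.296, -0.836).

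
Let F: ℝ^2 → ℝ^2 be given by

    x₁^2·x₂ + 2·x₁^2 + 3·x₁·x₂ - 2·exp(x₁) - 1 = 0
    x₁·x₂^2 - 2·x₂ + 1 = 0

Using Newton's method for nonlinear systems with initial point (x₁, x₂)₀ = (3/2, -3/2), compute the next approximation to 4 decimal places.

(0.6763, -0.6505)

At (3/2, -3/2): F = (-15.588378, 7.3750).
Jacobian J = [[2·x₁·x₂ + 4·x₁ + 3·x₂ - 2·exp(x₁), x₁^2 + 3·x₁], [x₂^2, 2·x₁·x₂ - 2]].
At the point, J = [[-11.963378, 6.7500], [2.2500, -6.5000]] (det J = 62.574458).
Solving J·Δ = −F gives Δ = (-0.8237, 0.8495).
Then the next iterate is (x₁, x₂)₁ = (0.6763, -0.6505).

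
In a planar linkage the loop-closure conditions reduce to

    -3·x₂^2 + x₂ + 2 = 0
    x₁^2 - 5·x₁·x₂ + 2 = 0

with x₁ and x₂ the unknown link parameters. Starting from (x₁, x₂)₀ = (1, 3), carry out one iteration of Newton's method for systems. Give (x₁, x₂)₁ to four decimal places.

At (1, 3): F = (-22.0000, -12.0000).
Jacobian J = [[0, -6·x₂ + 1], [2·x₁ - 5·x₂, -5·x₁]].
At the point, J = [[0.0000, -17.0000], [-13.0000, -5.0000]] (det J = -221.0000).
Solving J·Δ = −F gives Δ = (-0.4253, -1.2941).
Then the next iterate is (x₁, x₂)₁ = (0.5747, 1.7059).

(0.5747, 1.7059)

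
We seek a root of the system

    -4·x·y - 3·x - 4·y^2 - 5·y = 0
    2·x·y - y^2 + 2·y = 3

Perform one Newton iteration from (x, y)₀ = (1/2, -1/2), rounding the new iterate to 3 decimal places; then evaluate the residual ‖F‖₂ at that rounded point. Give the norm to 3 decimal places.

At (1/2, -1/2): F = (1.000, -4.750).
Jacobian J = [[-4·y - 3, -4·x - 8·y - 5], [2·y, 2·x - 2·y + 2]].
At the point, J = [[-1.000, -3.000], [-1.000, 4.000]] (det J = -7.000).
Solving J·Δ = −F gives Δ = (-1.464, 0.821).
Then the next iterate is (x, y)₁ = (-0.964, 0.321).
Re-evaluating at (-0.964, 0.321): F = (2.11261, -3.07993), so ‖F‖₂ = 3.735.

3.735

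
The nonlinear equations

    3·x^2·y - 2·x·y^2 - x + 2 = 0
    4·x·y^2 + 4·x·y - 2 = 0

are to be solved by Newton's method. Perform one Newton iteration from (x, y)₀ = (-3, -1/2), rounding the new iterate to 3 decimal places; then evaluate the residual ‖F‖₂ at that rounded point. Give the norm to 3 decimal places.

At (-3, -1/2): F = (-7.000, 1.000).
Jacobian J = [[6·x·y - 2·y^2 - 1, 3·x^2 - 4·x·y], [4·y^2 + 4·y, 8·x·y + 4·x]].
At the point, J = [[7.500, 21.000], [-1.000, 0.000]] (det J = 21.000).
Solving J·Δ = −F gives Δ = (1.000, -0.024).
Then the next iterate is (x, y)₁ = (-2.000, -0.524).
Re-evaluating at (-2.000, -0.524): F = (-1.18970, -0.00461), so ‖F‖₂ = 1.190.

1.190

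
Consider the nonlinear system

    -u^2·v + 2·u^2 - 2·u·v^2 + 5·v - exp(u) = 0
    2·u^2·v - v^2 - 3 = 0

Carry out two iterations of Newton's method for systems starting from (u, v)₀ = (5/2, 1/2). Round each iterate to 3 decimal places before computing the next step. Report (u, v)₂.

At (5/2, 1/2): F = (-1.55749, 3.000).
Jacobian J = [[-2·u·v + 4·u - 2·v^2 - exp(u), -u^2 - 4·u·v + 5], [4·u·v, 2·u^2 - 2·v]].
At the point, J = [[-5.18249, -6.250], [5.000, 11.500]] (det J = -28.34868).
Solving J·Δ = −F gives Δ = (0.030, -0.274).
Then the next iterate is (u, v)₁ = (2.530, 0.226).
Round to (2.530, 0.226) and repeat: F = (-0.32675, -0.15787), J = [[-3.67922, -3.68802], [2.28712, 12.34980]].
Δ = (-0.125, 0.036), so (u, v)₂ = (2.405, 0.262).

(2.405, 0.262)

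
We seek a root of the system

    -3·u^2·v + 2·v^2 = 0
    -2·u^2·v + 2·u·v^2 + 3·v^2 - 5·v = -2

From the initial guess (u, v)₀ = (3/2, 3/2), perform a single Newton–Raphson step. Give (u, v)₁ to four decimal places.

At (3/2, 3/2): F = (-5.6250, 1.2500).
Jacobian J = [[-6·u·v, -3·u^2 + 4·v], [-4·u·v + 2·v^2, -2·u^2 + 4·u·v + 6·v - 5]].
At the point, J = [[-13.5000, -0.7500], [-4.5000, 8.5000]] (det J = -118.1250).
Solving J·Δ = −F gives Δ = (-0.3968, -0.3571).
Then the next iterate is (u, v)₁ = (1.1032, 1.1429).

(1.1032, 1.1429)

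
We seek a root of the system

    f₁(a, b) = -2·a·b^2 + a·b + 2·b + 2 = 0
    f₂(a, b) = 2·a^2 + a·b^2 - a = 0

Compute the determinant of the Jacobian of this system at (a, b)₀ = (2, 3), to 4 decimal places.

J = [[-2·b^2 + b, -4·a·b + a + 2], [4·a + b^2 - 1, 2·a·b]].
At the point, J = [[-15.0000, -20.0000], [16.0000, 12.0000]].
det J = 140.0000.

140.0000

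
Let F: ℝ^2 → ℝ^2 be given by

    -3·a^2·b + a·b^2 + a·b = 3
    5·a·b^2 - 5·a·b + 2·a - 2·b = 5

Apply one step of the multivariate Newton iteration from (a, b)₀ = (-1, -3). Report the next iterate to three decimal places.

(-0.765, -1.592)

At (-1, -3): F = (0.000, -61.000).
Jacobian J = [[-6·a·b + b^2 + b, -3·a^2 + 2·a·b + a], [5·b^2 - 5·b + 2, 10·a·b - 5·a - 2]].
At the point, J = [[-12.000, 2.000], [62.000, 33.000]] (det J = -520.000).
Solving J·Δ = −F gives Δ = (0.235, 1.408).
Then the next iterate is (a, b)₁ = (-0.765, -1.592).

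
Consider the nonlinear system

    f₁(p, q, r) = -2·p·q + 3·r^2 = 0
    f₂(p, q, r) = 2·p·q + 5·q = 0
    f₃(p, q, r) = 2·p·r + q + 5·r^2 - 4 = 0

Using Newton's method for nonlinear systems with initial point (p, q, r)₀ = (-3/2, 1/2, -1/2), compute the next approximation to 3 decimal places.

(-0.871, -0.315, -0.774)

At (-3/2, 1/2, -1/2): F = (2.250, 1.000, -0.750).
Jacobian J = [[-2·q, -2·p, 6·r], [2·q, 2·p + 5, 0], [2·r, 1, 2·p + 10·r]].
At the point, J = [[-1.000, 3.000, -3.000], [1.000, 2.000, 0.000], [-1.000, 1.000, -8.000]] (det J = 31.000).
Solving J·Δ = −F gives Δ = (0.629, -0.815, -0.274).
Then the next iterate is (p, q, r)₁ = (-0.871, -0.315, -0.774).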